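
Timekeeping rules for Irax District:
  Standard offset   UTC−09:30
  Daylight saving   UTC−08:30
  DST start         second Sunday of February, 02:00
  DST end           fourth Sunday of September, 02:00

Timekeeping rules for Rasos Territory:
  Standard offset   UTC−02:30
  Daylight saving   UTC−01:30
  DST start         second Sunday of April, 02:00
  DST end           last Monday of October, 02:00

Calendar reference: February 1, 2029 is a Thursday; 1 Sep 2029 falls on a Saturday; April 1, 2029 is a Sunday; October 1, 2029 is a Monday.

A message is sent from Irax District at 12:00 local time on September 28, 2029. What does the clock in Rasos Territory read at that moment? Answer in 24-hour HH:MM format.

20:00

1 February 2029 is a Thursday, so the first Sunday is February 4 and the second is February 11.
1 September 2029 is a Saturday, so the first Sunday is September 2 and the fourth is September 23.
September 28, 2029 is outside the daylight-saving period (11 February – 23 September), so Irax District is on standard time, UTC−09:30.
12:00 Irax District + 9h30m = 21:30 UTC.
1 April 2029 is a Sunday, so the first Sunday is April 1 and the second is April 8.
1 October 2029 is a Monday, so Mondays fall on 1, 8, 15, 22, 29; the last is October 29.
At the standard offset (UTC−02:30), 21:30 UTC − 2h30m = 19:00 Rasos Territory standard time.
The standard-time date in Rasos Territory, September 28, 2029, lies within the daylight-saving period (8 April – 29 October), so Rasos Territory is on daylight time, UTC−01:30.
21:30 UTC − 1h30m = 20:00 Rasos Territory.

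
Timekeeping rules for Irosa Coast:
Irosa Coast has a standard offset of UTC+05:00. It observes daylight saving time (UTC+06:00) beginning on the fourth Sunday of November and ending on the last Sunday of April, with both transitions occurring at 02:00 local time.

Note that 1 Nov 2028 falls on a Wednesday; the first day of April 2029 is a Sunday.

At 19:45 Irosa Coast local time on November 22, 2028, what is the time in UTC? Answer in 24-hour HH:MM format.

1 November 2028 is a Wednesday, so the first Sunday is November 5 and the fourth is November 26.
1 April 2029 is a Sunday, so Sundays fall on 1, 8, 15, 22, 29; the last is April 29.
November 22, 2028 is outside the daylight-saving period (26 November 2028 – 29 April 2029), so Irosa Coast is on standard time, UTC+05:00.
19:45 local − 5h = 14:45 UTC.

14:45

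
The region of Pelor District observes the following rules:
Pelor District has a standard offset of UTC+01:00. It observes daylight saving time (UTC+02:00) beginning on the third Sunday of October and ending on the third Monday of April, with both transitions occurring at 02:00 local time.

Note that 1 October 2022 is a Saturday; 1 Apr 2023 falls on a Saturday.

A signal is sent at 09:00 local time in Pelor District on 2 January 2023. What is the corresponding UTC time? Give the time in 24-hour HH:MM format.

07:00

1 October 2022 is a Saturday, so the first Sunday is October 2 and the third is October 16.
1 April 2023 is a Saturday, so the first Monday is April 3 and the third is April 17.
Daylight saving runs 16 October 2022 – 17 April 2023; 2 January 2023 is inside that window, so Pelor District is at UTC+02:00.
09:00 local − 2h = 07:00 UTC.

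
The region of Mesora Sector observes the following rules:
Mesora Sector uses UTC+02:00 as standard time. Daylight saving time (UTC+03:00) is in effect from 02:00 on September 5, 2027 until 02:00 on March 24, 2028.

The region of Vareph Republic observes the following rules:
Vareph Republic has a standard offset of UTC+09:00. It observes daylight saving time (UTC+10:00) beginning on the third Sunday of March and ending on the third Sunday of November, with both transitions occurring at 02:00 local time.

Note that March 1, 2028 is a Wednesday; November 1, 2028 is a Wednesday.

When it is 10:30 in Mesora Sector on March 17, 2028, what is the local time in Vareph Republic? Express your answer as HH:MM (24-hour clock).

16:30

March 17, 2028 falls between 5 September 2027 and 24 March 2028, so daylight saving is in effect and Mesora Sector is at UTC+03:00.
10:30 Mesora Sector − 3h = 07:30 UTC.
1 March 2028 is a Wednesday, so the first Sunday is March 5 and the third is March 19.
1 November 2028 is a Wednesday, so the first Sunday is November 5 and the third is November 19.
At the standard offset (UTC+09:00), 07:30 UTC + 9h = 16:30 Vareph Republic standard time.
Daylight saving runs 19 March – 19 November; the standard-time date in Vareph Republic, March 17, 2028, is outside that window, so Vareph Republic is on standard time at UTC+09:00.
07:30 UTC + 9h = 16:30 Vareph Republic.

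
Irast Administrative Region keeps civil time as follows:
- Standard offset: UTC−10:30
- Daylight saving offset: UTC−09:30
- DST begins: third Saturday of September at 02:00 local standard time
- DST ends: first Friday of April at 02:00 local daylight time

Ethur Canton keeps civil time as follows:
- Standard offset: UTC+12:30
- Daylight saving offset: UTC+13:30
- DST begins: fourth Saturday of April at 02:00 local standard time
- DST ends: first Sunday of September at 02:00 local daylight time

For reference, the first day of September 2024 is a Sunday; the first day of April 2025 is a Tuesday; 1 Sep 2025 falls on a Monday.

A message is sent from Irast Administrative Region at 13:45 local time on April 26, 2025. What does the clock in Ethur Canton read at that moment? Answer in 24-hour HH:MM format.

13:45

1 September 2024 is a Sunday, so the first Saturday is September 7 and the third is September 21.
1 April 2025 is a Tuesday, so the first Friday is April 4.
April 26, 2025 does not fall between 21 September 2024 and 4 April 2025, so daylight saving is not in effect and Irast Administrative Region is at UTC−10:30.
13:45 Irast Administrative Region + 10h30m = 00:15 UTC (rolling into the next day, 27 April 2025).
1 April 2025 is a Tuesday, so the first Saturday is April 5 and the fourth is April 26.
1 September 2025 is a Monday, so the first Sunday is September 7.
At the standard offset (UTC+12:30), 00:15 UTC + 12h30m = 12:45 Ethur Canton standard time.
The standard-time date in Ethur Canton, April 27, 2025, lies within the daylight-saving period (26 April – 7 September), so Ethur Canton is on daylight time, UTC+13:30.
00:15 UTC + 13h30m = 13:45 Ethur Canton.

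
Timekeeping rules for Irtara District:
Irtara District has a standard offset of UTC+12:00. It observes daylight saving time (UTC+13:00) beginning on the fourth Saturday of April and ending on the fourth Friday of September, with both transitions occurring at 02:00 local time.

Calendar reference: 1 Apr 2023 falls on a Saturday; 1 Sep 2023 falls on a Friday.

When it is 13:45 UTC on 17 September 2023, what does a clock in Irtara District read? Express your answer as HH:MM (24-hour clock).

02:45

1 April 2023 is a Saturday, so the first Saturday is April 1 and the fourth is April 22.
1 September 2023 is a Friday, so the first Friday is September 1 and the fourth is September 22.
At the standard offset (UTC+12:00), 13:45 UTC + 12h = 01:45 Irtara District standard time (rolling into the next day, 18 September 2023).
The standard-time date in Irtara District, 18 September 2023, lies within the daylight-saving period (22 April – 22 September), so Irtara District is on daylight time, UTC+13:00.
13:45 UTC + 13h = 02:45 local (rolling into the next day, 18 September 2023).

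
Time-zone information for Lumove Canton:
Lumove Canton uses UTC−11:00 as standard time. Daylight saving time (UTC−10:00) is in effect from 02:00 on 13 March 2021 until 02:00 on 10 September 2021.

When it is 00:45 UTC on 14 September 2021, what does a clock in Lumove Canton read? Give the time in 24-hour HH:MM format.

At the standard offset (UTC−11:00), 00:45 UTC − 11h = 13:45 Lumove Canton standard time (rolling into the previous day, 13 September 2021).
The standard-time date in Lumove Canton, 13 September 2021, is outside the daylight-saving period (13 March – 10 September), so Lumove Canton is on standard time, UTC−11:00.
00:45 UTC − 11h = 13:45 local (rolling into the previous day, 13 September 2021).

13:45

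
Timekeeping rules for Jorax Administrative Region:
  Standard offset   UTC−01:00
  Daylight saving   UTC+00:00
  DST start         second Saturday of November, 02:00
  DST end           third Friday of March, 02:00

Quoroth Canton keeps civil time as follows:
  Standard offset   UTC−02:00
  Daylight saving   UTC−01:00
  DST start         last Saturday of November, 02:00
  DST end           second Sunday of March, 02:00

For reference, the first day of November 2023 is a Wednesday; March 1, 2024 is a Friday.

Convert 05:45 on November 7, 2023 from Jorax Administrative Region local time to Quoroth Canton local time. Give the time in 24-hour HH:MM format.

1 November 2023 is a Wednesday, so the first Saturday is November 4 and the second is November 11.
1 March 2024 is a Friday, so the first Friday is March 1 and the third is March 15.
November 7, 2023 is outside the daylight-saving period (11 November 2023 – 15 March 2024), so Jorax Administrative Region is on standard time, UTC−01:00.
05:45 Jorax Administrative Region + 1h = 06:45 UTC.
1 November 2023 is a Wednesday, so Saturdays fall on 4, 11, 18, 25; the last is November 25.
1 March 2024 is a Friday, so the first Sunday is March 3 and the second is March 10.
At the standard offset (UTC−02:00), 06:45 UTC − 2h = 04:45 Quoroth Canton standard time.
The standard-time date in Quoroth Canton, November 7, 2023, is outside the daylight-saving period (25 November 2023 – 10 March 2024), so Quoroth Canton is on standard time, UTC−02:00.
06:45 UTC − 2h = 04:45 Quoroth Canton.

04:45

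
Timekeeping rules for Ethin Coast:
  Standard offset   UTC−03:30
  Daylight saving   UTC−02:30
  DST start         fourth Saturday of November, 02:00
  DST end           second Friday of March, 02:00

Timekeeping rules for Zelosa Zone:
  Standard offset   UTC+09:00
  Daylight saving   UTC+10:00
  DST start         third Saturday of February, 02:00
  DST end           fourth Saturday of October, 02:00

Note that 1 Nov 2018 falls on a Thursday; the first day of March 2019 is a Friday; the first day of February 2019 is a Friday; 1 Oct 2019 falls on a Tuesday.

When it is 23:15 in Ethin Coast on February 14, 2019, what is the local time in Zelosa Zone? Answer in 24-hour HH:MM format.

10:45

1 November 2018 is a Thursday, so the first Saturday is November 3 and the fourth is November 24.
1 March 2019 is a Friday, so the first Friday is March 1 and the second is March 8.
Daylight saving runs 24 November 2018 – 8 March 2019; February 14, 2019 is inside that window, so Ethin Coast is at UTC−02:30.
23:15 Ethin Coast + 2h30m = 01:45 UTC (rolling into the next day, 15 February 2019).
1 February 2019 is a Friday, so the first Saturday is February 2 and the third is February 16.
1 October 2019 is a Tuesday, so the first Saturday is October 5 and the fourth is October 26.
At the standard offset (UTC+09:00), 01:45 UTC + 9h = 10:45 Zelosa Zone standard time.
Daylight saving runs 16 February – 26 October; the standard-time date in Zelosa Zone, February 15, 2019, is outside that window, so Zelosa Zone is on standard time at UTC+09:00.
01:45 UTC + 9h = 10:45 Zelosa Zone.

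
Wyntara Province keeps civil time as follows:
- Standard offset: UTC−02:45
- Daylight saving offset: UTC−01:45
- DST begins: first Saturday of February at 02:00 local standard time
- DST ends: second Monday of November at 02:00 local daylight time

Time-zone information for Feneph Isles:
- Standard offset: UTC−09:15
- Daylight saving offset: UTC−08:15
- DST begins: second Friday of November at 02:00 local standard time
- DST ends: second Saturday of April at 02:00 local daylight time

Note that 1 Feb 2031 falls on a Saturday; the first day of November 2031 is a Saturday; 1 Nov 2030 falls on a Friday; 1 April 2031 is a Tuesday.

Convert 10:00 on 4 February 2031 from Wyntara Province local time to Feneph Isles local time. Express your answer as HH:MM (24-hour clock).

1 February 2031 is a Saturday, so the first Saturday is February 1.
1 November 2031 is a Saturday, so the first Monday is November 3 and the second is November 10.
Daylight saving runs 1 February – 10 November; 4 February 2031 is inside that window, so Wyntara Province is at UTC−01:45.
10:00 Wyntara Province + 1h45m = 11:45 UTC.
1 November 2030 is a Friday, so the first Friday is November 1 and the second is November 8.
1 April 2031 is a Tuesday, so the first Saturday is April 5 and the second is April 12.
At the standard offset (UTC−09:15), 11:45 UTC − 9h15m = 02:30 Feneph Isles standard time.
The standard-time date in Feneph Isles, 4 February 2031, falls between 8 November 2030 and 12 April 2031, so daylight saving is in effect and Feneph Isles is at UTC−08:15.
11:45 UTC − 8h15m = 03:30 Feneph Isles.

03:30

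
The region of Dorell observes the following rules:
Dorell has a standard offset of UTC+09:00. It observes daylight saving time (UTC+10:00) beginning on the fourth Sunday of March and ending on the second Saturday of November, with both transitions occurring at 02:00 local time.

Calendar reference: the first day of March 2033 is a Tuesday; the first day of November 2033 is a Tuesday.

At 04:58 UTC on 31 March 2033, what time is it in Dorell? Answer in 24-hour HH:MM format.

1 March 2033 is a Tuesday, so the first Sunday is March 6 and the fourth is March 27.
1 November 2033 is a Tuesday, so the first Saturday is November 5 and the second is November 12.
At the standard offset (UTC+09:00), 04:58 UTC + 9h = 13:58 Dorell standard time.
The standard-time date in Dorell, 31 March 2033, falls between 27 March and 12 November, so daylight saving is in effect and Dorell is at UTC+10:00.
04:58 UTC + 10h = 14:58 local.

14:58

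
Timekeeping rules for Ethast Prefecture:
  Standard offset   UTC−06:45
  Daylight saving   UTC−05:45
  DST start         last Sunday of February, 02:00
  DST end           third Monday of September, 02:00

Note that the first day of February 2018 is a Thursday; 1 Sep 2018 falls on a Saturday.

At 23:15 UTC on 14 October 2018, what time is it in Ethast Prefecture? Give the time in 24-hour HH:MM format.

16:30

1 February 2018 is a Thursday, so Sundays fall on 4, 11, 18, 25; the last is February 25.
1 September 2018 is a Saturday, so the first Monday is September 3 and the third is September 17.
At the standard offset (UTC−06:45), 23:15 UTC − 6h45m = 16:30 Ethast Prefecture standard time.
Daylight saving runs 25 February – 17 September; the standard-time date in Ethast Prefecture, 14 October 2018, is outside that window, so Ethast Prefecture is on standard time at UTC−06:45.
23:15 UTC − 6h45m = 16:30 local.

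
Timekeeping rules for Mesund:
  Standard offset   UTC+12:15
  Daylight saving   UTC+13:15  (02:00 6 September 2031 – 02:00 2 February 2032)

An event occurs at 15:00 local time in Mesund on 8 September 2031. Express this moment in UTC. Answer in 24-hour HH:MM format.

Daylight saving runs 6 September 2031 – 2 February 2032; 8 September 2031 is inside that window, so Mesund is at UTC+13:15.
15:00 local − 13h15m = 01:45 UTC.

01:45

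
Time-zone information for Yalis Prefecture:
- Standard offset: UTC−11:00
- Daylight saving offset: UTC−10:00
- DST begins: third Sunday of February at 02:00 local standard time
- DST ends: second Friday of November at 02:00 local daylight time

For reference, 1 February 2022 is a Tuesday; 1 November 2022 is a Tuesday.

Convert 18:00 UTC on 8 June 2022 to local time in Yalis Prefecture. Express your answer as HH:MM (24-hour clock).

08:00

1 February 2022 is a Tuesday, so the first Sunday is February 6 and the third is February 20.
1 November 2022 is a Tuesday, so the first Friday is November 4 and the second is November 11.
At the standard offset (UTC−11:00), 18:00 UTC − 11h = 07:00 Yalis Prefecture standard time.
Daylight saving runs 20 February – 11 November; the standard-time date in Yalis Prefecture, 8 June 2022, is inside that window, so Yalis Prefecture is at UTC−10:00.
18:00 UTC − 10h = 08:00 local.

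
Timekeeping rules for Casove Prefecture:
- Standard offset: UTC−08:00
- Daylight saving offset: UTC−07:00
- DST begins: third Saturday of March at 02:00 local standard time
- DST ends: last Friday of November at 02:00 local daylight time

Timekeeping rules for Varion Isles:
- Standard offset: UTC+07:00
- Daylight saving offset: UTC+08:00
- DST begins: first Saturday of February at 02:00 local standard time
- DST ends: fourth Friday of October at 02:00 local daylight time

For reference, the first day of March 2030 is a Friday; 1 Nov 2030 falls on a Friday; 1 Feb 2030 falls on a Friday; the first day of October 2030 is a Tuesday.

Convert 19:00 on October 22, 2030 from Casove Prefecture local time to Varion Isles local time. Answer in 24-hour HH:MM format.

10:00

1 March 2030 is a Friday, so the first Saturday is March 2 and the third is March 16.
1 November 2030 is a Friday, so Fridays fall on 1, 8, 15, 22, 29; the last is November 29.
October 22, 2030 falls between 16 March and 29 November, so daylight saving is in effect and Casove Prefecture is at UTC−07:00.
19:00 Casove Prefecture + 7h = 02:00 UTC (rolling into the next day, 23 October 2030).
1 February 2030 is a Friday, so the first Saturday is February 2.
1 October 2030 is a Tuesday, so the first Friday is October 4 and the fourth is October 25.
At the standard offset (UTC+07:00), 02:00 UTC + 7h = 09:00 Varion Isles standard time.
Daylight saving runs 2 February – 25 October; the standard-time date in Varion Isles, October 23, 2030, is inside that window, so Varion Isles is at UTC+08:00.
02:00 UTC + 8h = 10:00 Varion Isles.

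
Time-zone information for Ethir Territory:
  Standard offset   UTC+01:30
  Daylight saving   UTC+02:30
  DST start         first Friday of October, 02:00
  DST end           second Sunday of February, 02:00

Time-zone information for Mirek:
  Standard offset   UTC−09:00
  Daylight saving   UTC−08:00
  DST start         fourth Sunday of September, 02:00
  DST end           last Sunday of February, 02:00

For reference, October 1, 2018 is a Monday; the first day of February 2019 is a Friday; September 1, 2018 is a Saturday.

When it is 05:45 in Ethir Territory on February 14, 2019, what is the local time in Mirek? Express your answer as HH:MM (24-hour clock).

20:15

1 October 2018 is a Monday, so the first Friday is October 5.
1 February 2019 is a Friday, so the first Sunday is February 3 and the second is February 10.
Daylight saving runs 5 October 2018 – 10 February 2019; February 14, 2019 is outside that window, so Ethir Territory is on standard time at UTC+01:30.
05:45 Ethir Territory − 1h30m = 04:15 UTC.
1 September 2018 is a Saturday, so the first Sunday is September 2 and the fourth is September 23.
1 February 2019 is a Friday, so Sundays fall on 3, 10, 17, 24; the last is February 24.
At the standard offset (UTC−09:00), 04:15 UTC − 9h = 19:15 Mirek standard time (rolling into the previous day, 13 February 2019).
Daylight saving runs 23 September 2018 – 24 February 2019; the standard-time date in Mirek, February 13, 2019, is inside that window, so Mirek is at UTC−08:00.
04:15 UTC − 8h = 20:15 Mirek (rolling into the previous day, 13 February 2019).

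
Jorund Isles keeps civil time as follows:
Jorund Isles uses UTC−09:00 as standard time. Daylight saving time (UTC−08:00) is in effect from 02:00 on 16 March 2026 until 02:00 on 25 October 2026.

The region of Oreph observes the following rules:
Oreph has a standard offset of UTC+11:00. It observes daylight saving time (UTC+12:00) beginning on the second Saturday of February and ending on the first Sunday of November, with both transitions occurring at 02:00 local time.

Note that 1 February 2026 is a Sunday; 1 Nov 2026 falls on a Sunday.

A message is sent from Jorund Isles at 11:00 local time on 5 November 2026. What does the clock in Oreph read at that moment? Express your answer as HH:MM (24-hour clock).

07:00

5 November 2026 does not fall between 16 March and 25 October, so daylight saving is not in effect and Jorund Isles is at UTC−09:00.
11:00 Jorund Isles + 9h = 20:00 UTC.
1 February 2026 is a Sunday, so the first Saturday is February 7 and the second is February 14.
1 November 2026 is a Sunday, so the first Sunday is November 1.
At the standard offset (UTC+11:00), 20:00 UTC + 11h = 07:00 Oreph standard time (rolling into the next day, 6 November 2026).
Daylight saving runs 14 February – 1 November; the standard-time date in Oreph, 6 November 2026, is outside that window, so Oreph is on standard time at UTC+11:00.
20:00 UTC + 11h = 07:00 Oreph (rolling into the next day, 6 November 2026).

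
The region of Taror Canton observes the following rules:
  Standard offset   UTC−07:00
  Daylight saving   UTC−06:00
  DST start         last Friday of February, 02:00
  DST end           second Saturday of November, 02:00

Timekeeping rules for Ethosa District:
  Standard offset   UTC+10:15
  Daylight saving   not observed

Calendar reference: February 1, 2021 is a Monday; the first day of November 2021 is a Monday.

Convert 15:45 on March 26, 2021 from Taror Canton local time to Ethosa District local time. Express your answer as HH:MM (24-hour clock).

08:00

1 February 2021 is a Monday, so Fridays fall on 5, 12, 19, 26; the last is February 26.
1 November 2021 is a Monday, so the first Saturday is November 6 and the second is November 13.
March 26, 2021 falls between 26 February and 13 November, so daylight saving is in effect and Taror Canton is at UTC−06:00.
15:45 Taror Canton + 6h = 21:45 UTC.
Ethosa District stays on UTC+10:15 all year.
21:45 UTC + 10h15m = 08:00 Ethosa District (rolling into the next day, 27 March 2021).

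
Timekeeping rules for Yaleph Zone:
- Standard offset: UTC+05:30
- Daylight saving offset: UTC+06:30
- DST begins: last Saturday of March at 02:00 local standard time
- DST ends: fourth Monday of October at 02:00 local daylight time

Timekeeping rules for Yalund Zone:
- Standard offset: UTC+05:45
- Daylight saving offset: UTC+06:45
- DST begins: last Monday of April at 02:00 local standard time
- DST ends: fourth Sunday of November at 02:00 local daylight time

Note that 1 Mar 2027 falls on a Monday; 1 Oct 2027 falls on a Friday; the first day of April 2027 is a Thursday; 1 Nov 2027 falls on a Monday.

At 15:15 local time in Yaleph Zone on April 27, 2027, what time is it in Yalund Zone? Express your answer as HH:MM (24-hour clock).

15:30

1 March 2027 is a Monday, so Saturdays fall on 6, 13, 20, 27; the last is March 27.
1 October 2027 is a Friday, so the first Monday is October 4 and the fourth is October 25.
April 27, 2027 falls between 27 March and 25 October, so daylight saving is in effect and Yaleph Zone is at UTC+06:30.
15:15 Yaleph Zone − 6h30m = 08:45 UTC.
1 April 2027 is a Thursday, so Mondays fall on 5, 12, 19, 26; the last is April 26.
1 November 2027 is a Monday, so the first Sunday is November 7 and the fourth is November 28.
At the standard offset (UTC+05:45), 08:45 UTC + 5h45m = 14:30 Yalund Zone standard time.
The standard-time date in Yalund Zone, April 27, 2027, falls between 26 April and 28 November, so daylight saving is in effect and Yalund Zone is at UTC+06:45.
08:45 UTC + 6h45m = 15:30 Yalund Zone.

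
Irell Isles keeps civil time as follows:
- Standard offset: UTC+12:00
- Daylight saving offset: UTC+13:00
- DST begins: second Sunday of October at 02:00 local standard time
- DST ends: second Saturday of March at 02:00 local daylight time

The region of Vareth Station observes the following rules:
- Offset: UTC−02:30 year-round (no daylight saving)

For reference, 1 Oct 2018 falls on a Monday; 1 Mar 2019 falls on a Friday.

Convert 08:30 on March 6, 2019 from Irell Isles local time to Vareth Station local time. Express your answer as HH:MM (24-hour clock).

1 October 2018 is a Monday, so the first Sunday is October 7 and the second is October 14.
1 March 2019 is a Friday, so the first Saturday is March 2 and the second is March 9.
March 6, 2019 falls between 14 October 2018 and 9 March 2019, so daylight saving is in effect and Irell Isles is at UTC+13:00.
08:30 Irell Isles − 13h = 19:30 UTC (rolling into the previous day, 5 March 2019).
Vareth Station stays on UTC−02:30 all year.
19:30 UTC − 2h30m = 17:00 Vareth Station.

17:00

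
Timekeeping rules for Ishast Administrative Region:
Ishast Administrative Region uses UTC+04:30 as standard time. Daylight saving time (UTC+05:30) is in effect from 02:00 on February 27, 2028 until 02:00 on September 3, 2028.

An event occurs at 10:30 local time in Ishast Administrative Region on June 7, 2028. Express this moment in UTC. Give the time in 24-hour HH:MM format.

05:00

Daylight saving runs 27 February – 3 September; June 7, 2028 is inside that window, so Ishast Administrative Region is at UTC+05:30.
10:30 local − 5h30m = 05:00 UTC.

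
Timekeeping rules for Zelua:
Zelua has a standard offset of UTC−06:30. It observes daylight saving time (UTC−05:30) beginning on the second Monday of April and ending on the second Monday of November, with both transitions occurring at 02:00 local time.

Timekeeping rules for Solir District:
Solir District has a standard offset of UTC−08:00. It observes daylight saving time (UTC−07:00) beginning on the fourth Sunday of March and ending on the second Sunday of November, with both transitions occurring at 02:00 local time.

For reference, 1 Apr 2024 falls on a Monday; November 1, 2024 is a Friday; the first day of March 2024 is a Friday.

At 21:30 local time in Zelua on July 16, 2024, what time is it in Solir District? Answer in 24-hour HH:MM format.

20:00

1 April 2024 is a Monday, so the first Monday is April 1 and the second is April 8.
1 November 2024 is a Friday, so the first Monday is November 4 and the second is November 11.
Daylight saving runs 8 April – 11 November; July 16, 2024 is inside that window, so Zelua is at UTC−05:30.
21:30 Zelua + 5h30m = 03:00 UTC (rolling into the next day, 17 July 2024).
1 March 2024 is a Friday, so the first Sunday is March 3 and the fourth is March 24.
1 November 2024 is a Friday, so the first Sunday is November 3 and the second is November 10.
At the standard offset (UTC−08:00), 03:00 UTC − 8h = 19:00 Solir District standard time (rolling into the previous day, 16 July 2024).
Daylight saving runs 24 March – 10 November; the standard-time date in Solir District, July 16, 2024, is inside that window, so Solir District is at UTC−07:00.
03:00 UTC − 7h = 20:00 Solir District (rolling into the previous day, 16 July 2024).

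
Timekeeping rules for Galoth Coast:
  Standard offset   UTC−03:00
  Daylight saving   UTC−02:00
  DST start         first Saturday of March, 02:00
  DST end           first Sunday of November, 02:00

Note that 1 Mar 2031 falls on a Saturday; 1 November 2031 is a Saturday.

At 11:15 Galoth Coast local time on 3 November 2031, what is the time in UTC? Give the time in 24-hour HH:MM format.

14:15

1 March 2031 is a Saturday, so the first Saturday is March 1.
1 November 2031 is a Saturday, so the first Sunday is November 2.
Daylight saving runs 1 March – 2 November; 3 November 2031 is outside that window, so Galoth Coast is on standard time at UTC−03:00.
11:15 local + 3h = 14:15 UTC.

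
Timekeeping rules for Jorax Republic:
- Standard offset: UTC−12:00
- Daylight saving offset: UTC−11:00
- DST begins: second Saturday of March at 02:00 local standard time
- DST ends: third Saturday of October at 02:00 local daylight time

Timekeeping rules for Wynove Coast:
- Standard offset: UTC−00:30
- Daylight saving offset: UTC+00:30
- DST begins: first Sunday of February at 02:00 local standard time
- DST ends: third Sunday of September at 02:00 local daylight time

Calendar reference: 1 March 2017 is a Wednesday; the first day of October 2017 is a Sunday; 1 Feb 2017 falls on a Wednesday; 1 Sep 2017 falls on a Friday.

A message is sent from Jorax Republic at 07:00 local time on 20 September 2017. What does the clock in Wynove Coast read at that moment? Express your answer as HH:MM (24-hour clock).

17:30

1 March 2017 is a Wednesday, so the first Saturday is March 4 and the second is March 11.
1 October 2017 is a Sunday, so the first Saturday is October 7 and the third is October 21.
Daylight saving runs 11 March – 21 October; 20 September 2017 is inside that window, so Jorax Republic is at UTC−11:00.
07:00 Jorax Republic + 11h = 18:00 UTC.
1 February 2017 is a Wednesday, so the first Sunday is February 5.
1 September 2017 is a Friday, so the first Sunday is September 3 and the third is September 17.
At the standard offset (UTC−00:30), 18:00 UTC − 0h30m = 17:30 Wynove Coast standard time.
Daylight saving runs 5 February – 17 September; the standard-time date in Wynove Coast, 20 September 2017, is outside that window, so Wynove Coast is on standard time at UTC−00:30.
18:00 UTC − 0h30m = 17:30 Wynove Coast.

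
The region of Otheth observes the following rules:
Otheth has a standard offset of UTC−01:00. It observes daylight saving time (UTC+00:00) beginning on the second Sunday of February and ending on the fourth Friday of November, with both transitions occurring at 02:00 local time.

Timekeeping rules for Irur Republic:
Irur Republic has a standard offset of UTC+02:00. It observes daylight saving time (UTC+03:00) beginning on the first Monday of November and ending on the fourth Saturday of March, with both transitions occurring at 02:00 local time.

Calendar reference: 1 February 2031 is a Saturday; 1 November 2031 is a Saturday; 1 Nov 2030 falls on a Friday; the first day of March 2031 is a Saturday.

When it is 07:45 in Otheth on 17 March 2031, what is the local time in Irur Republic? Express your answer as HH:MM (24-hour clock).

10:45

1 February 2031 is a Saturday, so the first Sunday is February 2 and the second is February 9.
1 November 2031 is a Saturday, so the first Friday is November 7 and the fourth is November 28.
Daylight saving runs 9 February – 28 November; 17 March 2031 is inside that window, so Otheth is at UTC+00:00.
07:45 Otheth − 0h = 07:45 UTC.
1 November 2030 is a Friday, so the first Monday is November 4.
1 March 2031 is a Saturday, so the first Saturday is March 1 and the fourth is March 22.
At the standard offset (UTC+02:00), 07:45 UTC + 2h = 09:45 Irur Republic standard time.
The standard-time date in Irur Republic, 17 March 2031, lies within the daylight-saving period (4 November 2030 – 22 March 2031), so Irur Republic is on daylight time, UTC+03:00.
07:45 UTC + 3h = 10:45 Irur Republic.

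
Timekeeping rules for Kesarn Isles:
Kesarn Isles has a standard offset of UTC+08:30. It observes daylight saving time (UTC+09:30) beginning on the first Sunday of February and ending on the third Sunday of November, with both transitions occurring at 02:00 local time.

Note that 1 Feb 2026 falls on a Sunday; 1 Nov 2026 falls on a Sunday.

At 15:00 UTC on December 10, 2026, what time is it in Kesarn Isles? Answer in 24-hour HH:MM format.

23:30

1 February 2026 is a Sunday, so the first Sunday is February 1.
1 November 2026 is a Sunday, so the first Sunday is November 1 and the third is November 15.
At the standard offset (UTC+08:30), 15:00 UTC + 8h30m = 23:30 Kesarn Isles standard time.
The standard-time date in Kesarn Isles, December 10, 2026, does not fall between 1 February and 15 November, so daylight saving is not in effect and Kesarn Isles is at UTC+08:30.
15:00 UTC + 8h30m = 23:30 local.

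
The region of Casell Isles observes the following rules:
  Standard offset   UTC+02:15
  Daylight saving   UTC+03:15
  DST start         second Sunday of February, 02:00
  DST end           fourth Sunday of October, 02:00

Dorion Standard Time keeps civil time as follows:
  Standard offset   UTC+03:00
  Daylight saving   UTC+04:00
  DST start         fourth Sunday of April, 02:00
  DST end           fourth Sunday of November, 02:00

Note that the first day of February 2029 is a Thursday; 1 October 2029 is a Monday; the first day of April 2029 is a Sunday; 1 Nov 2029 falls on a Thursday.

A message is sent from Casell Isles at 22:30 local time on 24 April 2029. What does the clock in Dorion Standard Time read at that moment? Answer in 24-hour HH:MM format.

23:15

1 February 2029 is a Thursday, so the first Sunday is February 4 and the second is February 11.
1 October 2029 is a Monday, so the first Sunday is October 7 and the fourth is October 28.
24 April 2029 lies within the daylight-saving period (11 February – 28 October), so Casell Isles is on daylight time, UTC+03:15.
22:30 Casell Isles − 3h15m = 19:15 UTC.
1 April 2029 is a Sunday, so the first Sunday is April 1 and the fourth is April 22.
1 November 2029 is a Thursday, so the first Sunday is November 4 and the fourth is November 25.
At the standard offset (UTC+03:00), 19:15 UTC + 3h = 22:15 Dorion Standard Time standard time.
Daylight saving runs 22 April – 25 November; the standard-time date in Dorion Standard Time, 24 April 2029, is inside that window, so Dorion Standard Time is at UTC+04:00.
19:15 UTC + 4h = 23:15 Dorion Standard Time.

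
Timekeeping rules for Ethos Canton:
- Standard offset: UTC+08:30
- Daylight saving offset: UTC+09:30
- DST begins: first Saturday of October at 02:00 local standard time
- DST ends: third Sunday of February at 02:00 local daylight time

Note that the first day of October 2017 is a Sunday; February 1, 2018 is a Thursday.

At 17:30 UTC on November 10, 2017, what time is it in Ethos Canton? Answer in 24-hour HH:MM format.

03:00

1 October 2017 is a Sunday, so the first Saturday is October 7.
1 February 2018 is a Thursday, so the first Sunday is February 4 and the third is February 18.
At the standard offset (UTC+08:30), 17:30 UTC + 8h30m = 02:00 Ethos Canton standard time (rolling into the next day, 11 November 2017).
Daylight saving runs 7 October 2017 – 18 February 2018; the standard-time date in Ethos Canton, November 11, 2017, is inside that window, so Ethos Canton is at UTC+09:30.
17:30 UTC + 9h30m = 03:00 local (rolling into the next day, 11 November 2017).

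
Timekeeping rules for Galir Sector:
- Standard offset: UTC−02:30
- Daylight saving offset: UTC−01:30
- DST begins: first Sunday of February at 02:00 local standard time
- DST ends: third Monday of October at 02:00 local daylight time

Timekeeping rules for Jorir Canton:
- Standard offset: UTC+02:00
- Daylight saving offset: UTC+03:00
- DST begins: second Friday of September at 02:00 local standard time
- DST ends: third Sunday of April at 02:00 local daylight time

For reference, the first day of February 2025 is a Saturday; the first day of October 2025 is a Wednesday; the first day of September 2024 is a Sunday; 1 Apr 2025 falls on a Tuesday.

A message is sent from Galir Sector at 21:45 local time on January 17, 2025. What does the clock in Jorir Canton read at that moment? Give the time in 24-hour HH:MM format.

03:15

1 February 2025 is a Saturday, so the first Sunday is February 2.
1 October 2025 is a Wednesday, so the first Monday is October 6 and the third is October 20.
January 17, 2025 does not fall between 2 February and 20 October, so daylight saving is not in effect and Galir Sector is at UTC−02:30.
21:45 Galir Sector + 2h30m = 00:15 UTC (rolling into the next day, 18 January 2025).
1 September 2024 is a Sunday, so the first Friday is September 6 and the second is September 13.
1 April 2025 is a Tuesday, so the first Sunday is April 6 and the third is April 20.
At the standard offset (UTC+02:00), 00:15 UTC + 2h = 02:15 Jorir Canton standard time.
Daylight saving runs 13 September 2024 – 20 April 2025; the standard-time date in Jorir Canton, January 18, 2025, is inside that window, so Jorir Canton is at UTC+03:00.
00:15 UTC + 3h = 03:15 Jorir Canton.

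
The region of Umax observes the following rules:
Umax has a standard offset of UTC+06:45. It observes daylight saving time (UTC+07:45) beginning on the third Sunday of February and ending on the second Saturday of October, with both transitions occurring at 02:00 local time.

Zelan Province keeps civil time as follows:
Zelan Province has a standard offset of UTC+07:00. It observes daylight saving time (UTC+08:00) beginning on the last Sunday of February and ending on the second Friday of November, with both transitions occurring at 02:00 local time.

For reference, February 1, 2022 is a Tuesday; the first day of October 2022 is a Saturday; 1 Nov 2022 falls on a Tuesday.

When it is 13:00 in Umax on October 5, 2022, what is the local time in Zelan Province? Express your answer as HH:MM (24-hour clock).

1 February 2022 is a Tuesday, so the first Sunday is February 6 and the third is February 20.
1 October 2022 is a Saturday, so the first Saturday is October 1 and the second is October 8.
Daylight saving runs 20 February – 8 October; October 5, 2022 is inside that window, so Umax is at UTC+07:45.
13:00 Umax − 7h45m = 05:15 UTC.
1 February 2022 is a Tuesday, so Sundays fall on 6, 13, 20, 27; the last is February 27.
1 November 2022 is a Tuesday, so the first Friday is November 4 and the second is November 11.
At the standard offset (UTC+07:00), 05:15 UTC + 7h = 12:15 Zelan Province standard time.
Daylight saving runs 27 February – 11 November; the standard-time date in Zelan Province, October 5, 2022, is inside that window, so Zelan Province is at UTC+08:00.
05:15 UTC + 8h = 13:15 Zelan Province.

13:15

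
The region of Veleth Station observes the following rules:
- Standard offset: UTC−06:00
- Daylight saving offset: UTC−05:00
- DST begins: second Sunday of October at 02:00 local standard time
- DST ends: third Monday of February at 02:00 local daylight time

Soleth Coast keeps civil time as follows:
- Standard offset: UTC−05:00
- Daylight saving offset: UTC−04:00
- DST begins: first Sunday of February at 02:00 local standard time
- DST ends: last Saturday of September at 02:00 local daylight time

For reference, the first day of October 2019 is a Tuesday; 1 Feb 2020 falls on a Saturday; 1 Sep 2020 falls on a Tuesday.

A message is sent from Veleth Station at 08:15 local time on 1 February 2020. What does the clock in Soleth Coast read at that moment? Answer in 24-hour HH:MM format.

1 October 2019 is a Tuesday, so the first Sunday is October 6 and the second is October 13.
1 February 2020 is a Saturday, so the first Monday is February 3 and the third is February 17.
1 February 2020 lies within the daylight-saving period (13 October 2019 – 17 February 2020), so Veleth Station is on daylight time, UTC−05:00.
08:15 Veleth Station + 5h = 13:15 UTC.
1 February 2020 is a Saturday, so the first Sunday is February 2.
1 September 2020 is a Tuesday, so Saturdays fall on 5, 12, 19, 26; the last is September 26.
At the standard offset (UTC−05:00), 13:15 UTC − 5h = 08:15 Soleth Coast standard time.
The standard-time date in Soleth Coast, 1 February 2020, is outside the daylight-saving period (2 February – 26 September), so Soleth Coast is on standard time, UTC−05:00.
13:15 UTC − 5h = 08:15 Soleth Coast.

08:15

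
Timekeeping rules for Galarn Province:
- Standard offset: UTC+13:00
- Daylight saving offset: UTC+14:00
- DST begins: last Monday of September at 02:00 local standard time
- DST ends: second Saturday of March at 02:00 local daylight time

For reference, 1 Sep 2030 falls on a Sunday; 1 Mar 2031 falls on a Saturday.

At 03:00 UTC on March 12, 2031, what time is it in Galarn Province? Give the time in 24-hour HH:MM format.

1 September 2030 is a Sunday, so Mondays fall on 2, 9, 16, 23, 30; the last is September 30.
1 March 2031 is a Saturday, so the first Saturday is March 1 and the second is March 8.
At the standard offset (UTC+13:00), 03:00 UTC + 13h = 16:00 Galarn Province standard time.
The standard-time date in Galarn Province, March 12, 2031, does not fall between 30 September 2030 and 8 March 2031, so daylight saving is not in effect and Galarn Province is at UTC+13:00.
03:00 UTC + 13h = 16:00 local.

16:00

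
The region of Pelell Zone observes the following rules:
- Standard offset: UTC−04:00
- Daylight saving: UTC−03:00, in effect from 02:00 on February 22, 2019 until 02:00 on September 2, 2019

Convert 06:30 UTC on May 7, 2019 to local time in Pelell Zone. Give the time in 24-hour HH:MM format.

At the standard offset (UTC−04:00), 06:30 UTC − 4h = 02:30 Pelell Zone standard time.
The standard-time date in Pelell Zone, May 7, 2019, lies within the daylight-saving period (22 February – 2 September), so Pelell Zone is on daylight time, UTC−03:00.
06:30 UTC − 3h = 03:30 local.

03:30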